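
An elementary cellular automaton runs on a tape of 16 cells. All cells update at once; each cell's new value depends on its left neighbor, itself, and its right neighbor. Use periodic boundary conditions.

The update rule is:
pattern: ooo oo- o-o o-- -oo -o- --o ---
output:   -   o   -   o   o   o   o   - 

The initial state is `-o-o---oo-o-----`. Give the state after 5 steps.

-o-oo-o-o-o-oooo

oo-oo-ooo-oo----
oo-oo-o-o-ooo--o
-o-oo-o-o-o-oooo
-o-oo-o-o-o-o--o
-o-oo-o-o-o-oooo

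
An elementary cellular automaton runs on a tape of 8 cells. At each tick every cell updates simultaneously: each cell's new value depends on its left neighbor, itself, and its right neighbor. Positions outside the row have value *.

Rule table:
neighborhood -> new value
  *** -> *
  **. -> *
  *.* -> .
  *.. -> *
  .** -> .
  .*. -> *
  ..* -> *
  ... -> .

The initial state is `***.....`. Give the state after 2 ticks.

*****.*.

****...*
*****.*.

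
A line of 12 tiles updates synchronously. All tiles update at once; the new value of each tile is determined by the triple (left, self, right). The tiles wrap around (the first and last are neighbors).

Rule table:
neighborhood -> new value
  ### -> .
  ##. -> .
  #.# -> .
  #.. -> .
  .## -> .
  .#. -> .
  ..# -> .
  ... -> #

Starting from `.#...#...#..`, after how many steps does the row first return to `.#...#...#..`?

...#...#...#
.#...#...#..

2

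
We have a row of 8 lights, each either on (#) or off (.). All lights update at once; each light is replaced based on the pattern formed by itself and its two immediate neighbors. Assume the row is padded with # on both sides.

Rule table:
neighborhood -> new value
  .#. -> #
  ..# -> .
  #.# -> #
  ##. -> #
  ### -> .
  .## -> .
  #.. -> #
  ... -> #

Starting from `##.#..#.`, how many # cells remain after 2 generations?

generation 1: .####.##
generation 2: #...##..
count of #: 3

3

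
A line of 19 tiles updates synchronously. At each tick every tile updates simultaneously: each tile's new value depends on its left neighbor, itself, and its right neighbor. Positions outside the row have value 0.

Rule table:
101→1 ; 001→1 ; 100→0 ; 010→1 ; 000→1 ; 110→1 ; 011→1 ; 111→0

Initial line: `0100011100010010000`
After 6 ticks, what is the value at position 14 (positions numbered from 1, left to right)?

1

1101110101110110111
1111011111011111101
1001110001110000111
1011010111010111101
1111111101111100111
1000000111000101101
position 14 holds 1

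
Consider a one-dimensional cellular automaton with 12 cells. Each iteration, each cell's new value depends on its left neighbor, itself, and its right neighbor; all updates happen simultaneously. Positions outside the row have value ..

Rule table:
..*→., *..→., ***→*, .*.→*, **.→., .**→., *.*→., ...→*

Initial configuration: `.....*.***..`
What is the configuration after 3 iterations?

****.*..*..*
.**..*..*..*
.....*..*..*

.....*..*..*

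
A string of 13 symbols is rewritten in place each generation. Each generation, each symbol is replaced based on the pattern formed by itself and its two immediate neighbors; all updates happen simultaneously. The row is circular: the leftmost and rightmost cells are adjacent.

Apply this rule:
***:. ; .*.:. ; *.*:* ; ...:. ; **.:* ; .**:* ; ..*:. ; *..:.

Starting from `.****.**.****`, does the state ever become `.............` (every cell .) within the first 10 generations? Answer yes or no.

generation 1: **..******..*
generation 2: .*..*....*..*
generation 3: *............
generation 4: .............
all cells are . at generation 4

yes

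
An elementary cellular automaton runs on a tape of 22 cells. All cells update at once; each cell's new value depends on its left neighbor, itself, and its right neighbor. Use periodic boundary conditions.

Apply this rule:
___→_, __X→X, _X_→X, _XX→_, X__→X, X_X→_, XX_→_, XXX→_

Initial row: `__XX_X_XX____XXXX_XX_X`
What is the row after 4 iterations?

___X_________XXX__X___

XX___X___X__X________X
__X_XXX_XXXXXX______X_
_XX___________X____XXX
___X_________XXX__X___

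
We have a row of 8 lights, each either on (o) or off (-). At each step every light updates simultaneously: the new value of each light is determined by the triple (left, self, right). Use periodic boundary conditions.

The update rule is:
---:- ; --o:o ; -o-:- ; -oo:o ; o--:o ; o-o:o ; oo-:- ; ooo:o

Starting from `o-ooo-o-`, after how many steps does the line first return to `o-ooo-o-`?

8

-ooo-o-o
ooo-o-o-
oo-o-o-o
o-o-o-oo
-o-o-ooo
o-o-ooo-
-o-ooo-o
o-ooo-o-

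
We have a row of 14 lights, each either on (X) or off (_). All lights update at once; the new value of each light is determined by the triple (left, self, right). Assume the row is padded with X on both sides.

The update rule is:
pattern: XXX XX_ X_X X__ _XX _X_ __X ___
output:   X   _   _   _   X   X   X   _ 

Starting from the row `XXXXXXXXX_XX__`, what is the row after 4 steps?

XXXXX__XX__XXX

XXXXXXXX__X__X
XXXXXXX__XX_XX
XXXXXX__XX__XX
XXXXX__XX__XXX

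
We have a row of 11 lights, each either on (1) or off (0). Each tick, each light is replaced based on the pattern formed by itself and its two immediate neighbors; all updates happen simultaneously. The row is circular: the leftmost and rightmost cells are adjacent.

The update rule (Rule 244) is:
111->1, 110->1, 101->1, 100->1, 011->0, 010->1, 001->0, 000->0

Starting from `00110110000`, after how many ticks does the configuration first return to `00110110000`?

tick 1: 00011011000
tick 2: 00001101100
tick 3: 00000110110
tick 4: 00000011011
tick 5: 10000001101
tick 6: 11000000110
tick 7: 01100000011
tick 8: 10110000001
tick 9: 11011000000
tick 10: 01101100000
tick 11: 00110110000

11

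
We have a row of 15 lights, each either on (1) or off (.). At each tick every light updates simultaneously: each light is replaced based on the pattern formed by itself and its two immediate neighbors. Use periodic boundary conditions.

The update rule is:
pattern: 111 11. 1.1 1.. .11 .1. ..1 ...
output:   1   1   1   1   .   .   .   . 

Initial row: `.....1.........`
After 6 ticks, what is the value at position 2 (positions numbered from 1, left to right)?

.

......1........
.......1.......
........1......
.........1.....
..........1....
...........1...
position 2 holds .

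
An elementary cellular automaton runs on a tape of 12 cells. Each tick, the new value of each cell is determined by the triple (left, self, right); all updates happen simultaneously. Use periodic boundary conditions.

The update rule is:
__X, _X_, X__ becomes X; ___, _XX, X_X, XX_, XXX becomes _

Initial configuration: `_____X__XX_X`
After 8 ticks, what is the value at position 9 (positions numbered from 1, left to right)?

X

X___XXXX___X
_X_X____X_X_
XX_XX__XX_XX
_____XX_____
____X__X____
___XXXXXX___
__X______X__
_XXX____XXX_
position 9 holds X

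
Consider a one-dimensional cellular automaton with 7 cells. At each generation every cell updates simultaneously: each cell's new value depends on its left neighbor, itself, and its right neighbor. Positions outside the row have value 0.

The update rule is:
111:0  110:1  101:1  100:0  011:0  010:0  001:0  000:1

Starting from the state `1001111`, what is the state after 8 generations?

0000001
1111100
0000101
1110010
0010000
1000111
0010001
1000100

1000100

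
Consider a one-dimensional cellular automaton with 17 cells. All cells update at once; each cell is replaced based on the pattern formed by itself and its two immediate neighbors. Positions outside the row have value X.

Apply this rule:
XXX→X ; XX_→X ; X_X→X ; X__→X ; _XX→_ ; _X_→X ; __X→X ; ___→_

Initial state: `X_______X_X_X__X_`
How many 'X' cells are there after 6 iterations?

iteration 1: XX_____XXXXXXXXXX
iteration 2: XXX___X_XXXXXXXXX
iteration 3: XXXX_XXX_XXXXXXXX
iteration 4: XXXXX_XXX_XXXXXXX
iteration 5: XXXXXX_XXX_XXXXXX
iteration 6: XXXXXXX_XXX_XXXXX
count of X: 15

15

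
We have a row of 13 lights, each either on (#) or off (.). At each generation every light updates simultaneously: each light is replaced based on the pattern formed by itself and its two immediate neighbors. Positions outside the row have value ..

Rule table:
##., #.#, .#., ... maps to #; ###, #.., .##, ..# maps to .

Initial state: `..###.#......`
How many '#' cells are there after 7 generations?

9

#...###.#####
#.#...##....#
###.#..#.##.#
..###..##.###
#...#...##..#
#.#.#.#..#..#
#######..#..#
count of #: 9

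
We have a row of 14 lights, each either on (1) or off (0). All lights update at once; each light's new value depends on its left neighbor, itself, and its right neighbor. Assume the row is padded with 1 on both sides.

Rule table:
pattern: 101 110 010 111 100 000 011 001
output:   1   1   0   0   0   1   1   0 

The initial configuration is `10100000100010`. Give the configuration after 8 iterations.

11001110001001
01001010100001
10000101001101
10110010001111
11110000101000
00010110010010
01001110000001
10001010111101

10001010111101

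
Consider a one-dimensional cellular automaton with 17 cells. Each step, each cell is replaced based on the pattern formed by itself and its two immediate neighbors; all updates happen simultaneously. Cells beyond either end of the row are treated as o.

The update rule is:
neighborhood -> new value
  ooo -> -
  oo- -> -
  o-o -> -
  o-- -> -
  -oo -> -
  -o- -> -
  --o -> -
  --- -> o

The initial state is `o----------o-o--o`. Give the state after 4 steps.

step 1: --oooooooo-------
step 2: -----------ooooo-
step 3: -ooooooooo-------
step 4: -----------ooooo-

-----------ooooo-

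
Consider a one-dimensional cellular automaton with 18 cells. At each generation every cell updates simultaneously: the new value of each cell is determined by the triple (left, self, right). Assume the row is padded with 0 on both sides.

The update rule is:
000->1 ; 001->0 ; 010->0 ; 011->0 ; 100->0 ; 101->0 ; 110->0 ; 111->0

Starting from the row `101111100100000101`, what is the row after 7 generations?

000000000001110000
111111111100000111
000000000001110000  (repeats generation 1; period 2)
generation 7: 000000000001110000

000000000001110000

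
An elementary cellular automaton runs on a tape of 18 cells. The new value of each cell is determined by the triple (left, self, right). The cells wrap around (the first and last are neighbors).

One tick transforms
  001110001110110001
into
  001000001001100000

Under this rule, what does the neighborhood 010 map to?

0

At position 17 the neighborhood is 010; the next row has 0 there.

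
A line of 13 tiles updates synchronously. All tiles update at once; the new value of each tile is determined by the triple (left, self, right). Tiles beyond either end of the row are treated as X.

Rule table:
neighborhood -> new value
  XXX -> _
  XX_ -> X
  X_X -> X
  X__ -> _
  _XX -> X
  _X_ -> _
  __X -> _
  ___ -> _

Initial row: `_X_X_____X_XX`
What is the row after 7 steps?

X____________

X_X_______XX_
XX________XXX
_X________X__
X____________
X____________  (fixed point — unchanged through step 7)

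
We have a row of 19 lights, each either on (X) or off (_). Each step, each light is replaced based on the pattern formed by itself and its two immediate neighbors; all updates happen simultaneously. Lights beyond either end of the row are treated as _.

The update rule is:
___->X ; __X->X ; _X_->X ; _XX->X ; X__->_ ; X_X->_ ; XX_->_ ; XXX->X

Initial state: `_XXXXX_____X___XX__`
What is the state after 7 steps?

XXXXX__XXXXX_XXX__X
XXXX__XXXXX__XX__XX
XXX__XXXXX__XX__XX_
XX__XXXXX__XX__XX__
X__XXXXX__XX__XX__X
X_XXXXX__XX__XX__XX
X_XXXX__XX__XX__XX_

X_XXXX__XX__XX__XX_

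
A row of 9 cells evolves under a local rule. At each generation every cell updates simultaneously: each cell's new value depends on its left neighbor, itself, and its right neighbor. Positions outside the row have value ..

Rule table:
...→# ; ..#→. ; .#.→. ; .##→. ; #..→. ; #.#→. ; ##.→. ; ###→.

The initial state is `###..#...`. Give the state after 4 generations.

generation 1: .......##
generation 2: ######...
generation 3: .......##  (repeats generation 1; period 2)
generation 4: ######...

######...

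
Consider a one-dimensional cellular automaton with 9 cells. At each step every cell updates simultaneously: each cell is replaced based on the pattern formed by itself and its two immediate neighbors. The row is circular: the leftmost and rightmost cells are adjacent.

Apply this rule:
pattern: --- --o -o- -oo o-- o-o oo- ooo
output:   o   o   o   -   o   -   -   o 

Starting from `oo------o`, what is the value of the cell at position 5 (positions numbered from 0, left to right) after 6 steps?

o

o-oooooo-
o--oooo--
ooo-oo-oo
oo------o  (repeats step 0; period 4)
step 6: o--oooo--
position 5 holds o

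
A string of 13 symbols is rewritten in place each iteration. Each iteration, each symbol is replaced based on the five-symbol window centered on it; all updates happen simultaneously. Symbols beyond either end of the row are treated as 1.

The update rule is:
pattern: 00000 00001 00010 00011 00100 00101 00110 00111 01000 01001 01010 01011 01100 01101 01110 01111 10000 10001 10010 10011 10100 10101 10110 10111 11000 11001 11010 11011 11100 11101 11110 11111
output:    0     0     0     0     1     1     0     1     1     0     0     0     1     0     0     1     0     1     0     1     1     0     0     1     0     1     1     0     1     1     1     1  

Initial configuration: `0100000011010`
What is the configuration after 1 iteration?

1110000000100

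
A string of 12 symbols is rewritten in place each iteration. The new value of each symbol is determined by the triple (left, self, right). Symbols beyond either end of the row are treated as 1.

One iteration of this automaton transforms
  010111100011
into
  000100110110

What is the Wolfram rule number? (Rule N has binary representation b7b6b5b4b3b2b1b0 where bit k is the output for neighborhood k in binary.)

position 4: 111 → 0  (bit 7 = 0)
position 6: 110 → 1  (bit 6 = 1)
position 0: 101 → 0  (bit 5 = 0)
position 7: 100 → 1  (bit 4 = 1)
position 3: 011 → 1  (bit 3 = 1)
position 1: 010 → 0  (bit 2 = 0)
position 9: 001 → 1  (bit 1 = 1)
position 8: 000 → 0  (bit 0 = 0)
bits b7..b0 = 01011010 = 90

90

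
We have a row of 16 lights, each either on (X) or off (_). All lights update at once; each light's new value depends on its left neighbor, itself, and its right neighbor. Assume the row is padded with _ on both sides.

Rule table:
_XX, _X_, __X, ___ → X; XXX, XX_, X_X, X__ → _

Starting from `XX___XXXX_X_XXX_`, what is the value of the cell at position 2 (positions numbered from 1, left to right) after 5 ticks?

_

X__XXX____X_X___
X_XX___XXXX_X_XX
X_X__XXX____X_X_
X_X_XX___XXXX_X_
X_X_X__XXX____X_
position 2 holds _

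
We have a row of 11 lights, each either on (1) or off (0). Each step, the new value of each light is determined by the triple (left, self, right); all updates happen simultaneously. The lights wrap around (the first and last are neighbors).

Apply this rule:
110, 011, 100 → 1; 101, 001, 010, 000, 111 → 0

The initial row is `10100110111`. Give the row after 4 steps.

10010110100
01000110010
00100111001
10010101100

10010101100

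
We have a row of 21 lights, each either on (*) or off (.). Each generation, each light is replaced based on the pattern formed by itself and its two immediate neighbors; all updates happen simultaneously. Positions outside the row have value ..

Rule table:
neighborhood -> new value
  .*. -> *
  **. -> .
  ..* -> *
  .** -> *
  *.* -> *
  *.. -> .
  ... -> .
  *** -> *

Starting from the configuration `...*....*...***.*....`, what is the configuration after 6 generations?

..**...**..***.**....
.**...**..***.**.....
**...**..***.**......
*...**..***.**.......
*..**..***.**........
*.**..***.**.........

*.**..***.**.........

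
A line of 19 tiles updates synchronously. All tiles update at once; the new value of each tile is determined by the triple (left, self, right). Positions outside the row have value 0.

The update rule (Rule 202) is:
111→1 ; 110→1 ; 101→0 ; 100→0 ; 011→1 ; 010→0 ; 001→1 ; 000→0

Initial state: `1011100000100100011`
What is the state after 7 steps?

0011100001001000111
0111100010010001111
1111100100100011111
1111101001000111111
1111100010001111111
1111100100011111111
1111101000111111111

1111101000111111111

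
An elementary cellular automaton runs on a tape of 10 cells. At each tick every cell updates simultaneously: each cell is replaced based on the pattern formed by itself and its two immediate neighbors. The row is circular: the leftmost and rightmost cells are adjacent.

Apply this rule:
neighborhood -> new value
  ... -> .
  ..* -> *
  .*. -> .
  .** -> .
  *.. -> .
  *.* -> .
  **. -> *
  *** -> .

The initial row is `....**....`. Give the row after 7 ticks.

...*.*....
..*.......
.*........
*.........
.........*
........*.
.......*..

.......*..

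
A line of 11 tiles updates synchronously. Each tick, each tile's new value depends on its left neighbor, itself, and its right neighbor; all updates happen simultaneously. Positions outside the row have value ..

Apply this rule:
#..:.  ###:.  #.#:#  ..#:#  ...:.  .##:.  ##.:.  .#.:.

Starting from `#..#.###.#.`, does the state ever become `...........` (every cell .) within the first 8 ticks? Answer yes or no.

tick 1: ..#.#...#..
tick 2: .#.#...#...
tick 3: #.#...#....
tick 4: .#...#.....
tick 5: #...#......
tick 6: ...#.......
tick 7: ..#........
tick 8: .#.........
tick 8 is .#........., still not uniform .

no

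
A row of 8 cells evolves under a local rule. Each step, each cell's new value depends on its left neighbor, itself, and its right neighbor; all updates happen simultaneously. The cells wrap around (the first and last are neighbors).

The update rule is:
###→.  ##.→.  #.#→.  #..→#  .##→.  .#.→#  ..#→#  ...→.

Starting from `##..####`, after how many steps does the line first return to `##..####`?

6

..##....
.#..#...
######..
......##
#....#..
##..####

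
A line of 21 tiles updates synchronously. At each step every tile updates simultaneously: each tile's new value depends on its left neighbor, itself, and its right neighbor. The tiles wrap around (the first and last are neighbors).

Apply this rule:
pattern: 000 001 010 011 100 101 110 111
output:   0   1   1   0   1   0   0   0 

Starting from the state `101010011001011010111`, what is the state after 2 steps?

001011100111000010000
011000011000100111000

011000011000100111000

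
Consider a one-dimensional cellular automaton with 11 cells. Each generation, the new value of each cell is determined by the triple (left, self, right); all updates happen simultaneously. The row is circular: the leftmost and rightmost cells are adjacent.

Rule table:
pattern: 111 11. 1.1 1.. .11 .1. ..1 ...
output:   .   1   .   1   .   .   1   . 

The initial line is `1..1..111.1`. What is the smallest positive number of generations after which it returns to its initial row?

11

111.11..1..
..1..111.11
11.11..1..1
.1..111.11.
1.11..1..11
1..111.11..
.11..1..111
..111.11..1
11..1..111.
.111.11..1.
1..1..111.1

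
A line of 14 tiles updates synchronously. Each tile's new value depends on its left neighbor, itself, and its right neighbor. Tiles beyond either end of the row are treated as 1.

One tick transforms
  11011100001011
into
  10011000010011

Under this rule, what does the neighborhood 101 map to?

At position 2 the neighborhood is 101; the next row has 0 there.

0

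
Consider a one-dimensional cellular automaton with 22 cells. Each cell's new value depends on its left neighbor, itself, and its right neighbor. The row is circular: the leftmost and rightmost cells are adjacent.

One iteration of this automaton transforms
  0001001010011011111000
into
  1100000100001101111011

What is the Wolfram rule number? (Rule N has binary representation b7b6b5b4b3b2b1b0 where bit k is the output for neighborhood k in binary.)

225

position 15: 111 → 1  (bit 7 = 1)
position 12: 110 → 1  (bit 6 = 1)
position 7: 101 → 1  (bit 5 = 1)
position 4: 100 → 0  (bit 4 = 0)
position 11: 011 → 0  (bit 3 = 0)
position 3: 010 → 0  (bit 2 = 0)
position 2: 001 → 0  (bit 1 = 0)
position 0: 000 → 1  (bit 0 = 1)
bits b7..b0 = 11100001 = 225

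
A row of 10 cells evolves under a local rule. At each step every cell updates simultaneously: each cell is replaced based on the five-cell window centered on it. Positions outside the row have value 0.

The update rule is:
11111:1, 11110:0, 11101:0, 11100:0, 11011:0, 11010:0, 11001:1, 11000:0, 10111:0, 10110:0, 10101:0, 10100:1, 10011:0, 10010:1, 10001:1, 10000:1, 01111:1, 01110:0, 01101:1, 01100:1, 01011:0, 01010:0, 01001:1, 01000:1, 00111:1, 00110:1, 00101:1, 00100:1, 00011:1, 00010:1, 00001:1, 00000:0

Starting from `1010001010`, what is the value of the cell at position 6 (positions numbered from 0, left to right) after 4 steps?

0

step 1: 1011111011
step 2: 1001100001
step 3: 1101101111
step 4: 1100100100
position 6 holds 0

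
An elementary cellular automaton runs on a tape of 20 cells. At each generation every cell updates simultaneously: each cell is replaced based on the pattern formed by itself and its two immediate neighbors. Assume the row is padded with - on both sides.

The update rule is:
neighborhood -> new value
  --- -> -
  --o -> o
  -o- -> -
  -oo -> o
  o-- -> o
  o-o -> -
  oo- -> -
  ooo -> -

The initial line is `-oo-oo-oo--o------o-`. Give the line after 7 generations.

oo-oo-o-o-oo-o------

oo--o--o-oo-o----o-o
o-oo-oo--o---o--o---
--o--o-oo-o-o-oo-o--
-o-oo--o------o---o-
o--o-oo-o----o-o-o-o
-oo--o---o--o-------
oo-oo-o-o-oo-o------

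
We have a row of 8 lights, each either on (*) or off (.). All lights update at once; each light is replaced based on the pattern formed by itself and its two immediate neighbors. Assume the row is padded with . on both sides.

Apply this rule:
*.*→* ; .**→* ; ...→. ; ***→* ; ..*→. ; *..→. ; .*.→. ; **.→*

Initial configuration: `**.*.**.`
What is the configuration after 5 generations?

*******.

***.***.
*******.
*******.  (fixed point — unchanged through generation 5)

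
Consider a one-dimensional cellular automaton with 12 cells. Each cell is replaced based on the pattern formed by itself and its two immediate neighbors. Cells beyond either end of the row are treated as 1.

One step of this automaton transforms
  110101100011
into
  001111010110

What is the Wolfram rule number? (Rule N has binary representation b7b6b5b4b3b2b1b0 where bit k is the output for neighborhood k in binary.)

position 0: 111 → 0  (bit 7 = 0)
position 1: 110 → 0  (bit 6 = 0)
position 2: 101 → 1  (bit 5 = 1)
position 7: 100 → 1  (bit 4 = 1)
position 5: 011 → 1  (bit 3 = 1)
position 3: 010 → 1  (bit 2 = 1)
position 9: 001 → 1  (bit 1 = 1)
position 8: 000 → 0  (bit 0 = 0)
bits b7..b0 = 00111110 = 62

62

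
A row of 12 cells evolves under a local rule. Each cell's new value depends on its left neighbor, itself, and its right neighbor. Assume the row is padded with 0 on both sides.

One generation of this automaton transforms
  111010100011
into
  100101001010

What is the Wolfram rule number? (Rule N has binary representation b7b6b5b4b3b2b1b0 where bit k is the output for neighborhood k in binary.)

position 1: 111 → 0  (bit 7 = 0)
position 2: 110 → 0  (bit 6 = 0)
position 3: 101 → 1  (bit 5 = 1)
position 7: 100 → 0  (bit 4 = 0)
position 0: 011 → 1  (bit 3 = 1)
position 4: 010 → 0  (bit 2 = 0)
position 9: 001 → 0  (bit 1 = 0)
position 8: 000 → 1  (bit 0 = 1)
bits b7..b0 = 00101001 = 41

41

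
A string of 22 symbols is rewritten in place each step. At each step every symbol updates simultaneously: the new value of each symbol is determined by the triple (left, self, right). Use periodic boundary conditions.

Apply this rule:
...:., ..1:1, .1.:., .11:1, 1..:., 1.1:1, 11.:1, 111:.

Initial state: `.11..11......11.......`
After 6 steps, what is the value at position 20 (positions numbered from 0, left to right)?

1

111.111.....111.......
1.111.1....11.1......1
111.11....1111......11
..1111...11..1.....11.
.11..1..111.1.....111.
111.1..11.11.....11.1.
position 20 holds 1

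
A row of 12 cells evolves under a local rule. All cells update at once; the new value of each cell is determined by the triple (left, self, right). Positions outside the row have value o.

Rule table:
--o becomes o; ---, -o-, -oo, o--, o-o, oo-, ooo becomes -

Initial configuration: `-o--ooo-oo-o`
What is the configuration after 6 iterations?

---o--------
--o--------o
-o--------o-
---------o--
--------o--o
-------o--o-

-------o--o-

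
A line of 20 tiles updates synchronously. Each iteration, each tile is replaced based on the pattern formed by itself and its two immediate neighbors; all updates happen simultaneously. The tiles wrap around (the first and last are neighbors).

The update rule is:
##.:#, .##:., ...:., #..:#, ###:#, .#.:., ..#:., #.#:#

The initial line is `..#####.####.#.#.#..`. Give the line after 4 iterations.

.#....#####.####.#.#

...#####.####.#.#.#.
....#####.####.#.#.#
#....#####.####.#.#.
.#....#####.####.#.#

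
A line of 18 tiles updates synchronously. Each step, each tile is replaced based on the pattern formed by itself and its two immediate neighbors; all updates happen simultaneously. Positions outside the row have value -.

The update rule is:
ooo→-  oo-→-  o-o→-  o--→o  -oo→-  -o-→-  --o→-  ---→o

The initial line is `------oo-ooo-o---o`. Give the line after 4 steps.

ooooo---------oo--
-----oooooooo---oo
oooo---------oo---
----oooooooo---ooo

----oooooooo---ooo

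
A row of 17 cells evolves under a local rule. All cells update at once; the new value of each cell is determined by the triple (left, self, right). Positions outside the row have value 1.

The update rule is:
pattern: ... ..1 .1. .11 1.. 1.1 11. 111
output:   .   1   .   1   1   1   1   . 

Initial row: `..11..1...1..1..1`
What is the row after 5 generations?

.1111111...111111

111111.1.1.11.111
.....11.1.11111..
1...1111.11...111
11.11..11111.11..
.1111111...111111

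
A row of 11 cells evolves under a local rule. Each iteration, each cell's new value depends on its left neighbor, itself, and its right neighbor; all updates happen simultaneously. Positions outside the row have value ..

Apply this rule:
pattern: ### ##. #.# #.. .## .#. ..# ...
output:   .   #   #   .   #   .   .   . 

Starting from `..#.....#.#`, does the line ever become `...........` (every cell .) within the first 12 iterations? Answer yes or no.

.........#.
...........
all cells are . at iteration 2

yes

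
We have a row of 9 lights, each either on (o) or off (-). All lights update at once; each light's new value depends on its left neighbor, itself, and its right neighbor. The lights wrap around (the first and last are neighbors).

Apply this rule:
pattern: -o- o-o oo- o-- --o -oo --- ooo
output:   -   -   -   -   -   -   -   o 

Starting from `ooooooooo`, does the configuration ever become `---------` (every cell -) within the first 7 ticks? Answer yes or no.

no

tick 1: ooooooooo  (fixed point — unchanged through tick 7)
tick 7 is ooooooooo, still not uniform -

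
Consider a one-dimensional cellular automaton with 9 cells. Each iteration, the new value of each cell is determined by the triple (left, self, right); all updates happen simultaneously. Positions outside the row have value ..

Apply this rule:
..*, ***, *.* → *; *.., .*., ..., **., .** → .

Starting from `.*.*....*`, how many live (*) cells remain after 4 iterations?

1

*.*....*.
.*....*..
*....*...
....*....
count of *: 1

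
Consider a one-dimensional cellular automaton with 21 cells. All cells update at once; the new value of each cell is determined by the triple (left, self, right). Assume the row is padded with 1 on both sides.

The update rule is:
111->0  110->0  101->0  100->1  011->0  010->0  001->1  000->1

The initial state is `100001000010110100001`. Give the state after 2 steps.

011110111100000011110
000000000011111100000

000000000011111100000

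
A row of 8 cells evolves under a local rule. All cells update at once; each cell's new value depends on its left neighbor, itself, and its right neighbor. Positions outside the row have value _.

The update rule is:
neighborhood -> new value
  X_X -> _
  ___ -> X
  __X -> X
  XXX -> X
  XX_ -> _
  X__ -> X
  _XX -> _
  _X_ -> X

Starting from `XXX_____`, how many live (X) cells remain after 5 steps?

5

_X_XXXXX
XX__XXX_
__XX_X_X
XX___X_X
__XXXX_X
count of X: 5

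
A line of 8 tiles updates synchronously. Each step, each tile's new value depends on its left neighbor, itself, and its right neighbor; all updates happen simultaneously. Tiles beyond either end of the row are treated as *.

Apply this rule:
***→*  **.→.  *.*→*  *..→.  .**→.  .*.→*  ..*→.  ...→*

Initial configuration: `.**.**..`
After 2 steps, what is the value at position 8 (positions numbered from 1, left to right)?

.

*..*....
...*.**.
position 8 holds .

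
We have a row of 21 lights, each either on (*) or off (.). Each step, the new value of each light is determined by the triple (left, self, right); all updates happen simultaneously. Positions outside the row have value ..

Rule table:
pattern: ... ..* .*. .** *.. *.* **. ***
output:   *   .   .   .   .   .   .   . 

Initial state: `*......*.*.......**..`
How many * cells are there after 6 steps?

6

step 1: ..****.....*****....*
step 2: *......***.......**..
step 3: ..****.....*****....*  (repeats step 1; period 2)
step 6: *......***.......**..
count of *: 6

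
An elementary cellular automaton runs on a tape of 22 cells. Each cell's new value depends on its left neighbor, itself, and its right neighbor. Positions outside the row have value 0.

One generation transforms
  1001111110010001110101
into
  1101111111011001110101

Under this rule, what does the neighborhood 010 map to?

At position 0 the neighborhood is 010; the next row has 1 there.

1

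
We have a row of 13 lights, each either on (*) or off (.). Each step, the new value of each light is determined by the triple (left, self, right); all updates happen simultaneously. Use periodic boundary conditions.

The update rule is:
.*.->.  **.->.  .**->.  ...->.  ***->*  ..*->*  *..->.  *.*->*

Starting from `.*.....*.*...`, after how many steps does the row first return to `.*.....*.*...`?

13

step 1: *.....*.*....
step 2: .....*.*....*
step 3: ....*.*....*.
step 4: ...*.*....*..
step 5: ..*.*....*...
step 6: .*.*....*....
step 7: *.*....*.....
step 8: .*....*.....*
step 9: *....*.....*.
step 10: ....*.....*.*
step 11: ...*.....*.*.
step 12: ..*.....*.*..
step 13: .*.....*.*...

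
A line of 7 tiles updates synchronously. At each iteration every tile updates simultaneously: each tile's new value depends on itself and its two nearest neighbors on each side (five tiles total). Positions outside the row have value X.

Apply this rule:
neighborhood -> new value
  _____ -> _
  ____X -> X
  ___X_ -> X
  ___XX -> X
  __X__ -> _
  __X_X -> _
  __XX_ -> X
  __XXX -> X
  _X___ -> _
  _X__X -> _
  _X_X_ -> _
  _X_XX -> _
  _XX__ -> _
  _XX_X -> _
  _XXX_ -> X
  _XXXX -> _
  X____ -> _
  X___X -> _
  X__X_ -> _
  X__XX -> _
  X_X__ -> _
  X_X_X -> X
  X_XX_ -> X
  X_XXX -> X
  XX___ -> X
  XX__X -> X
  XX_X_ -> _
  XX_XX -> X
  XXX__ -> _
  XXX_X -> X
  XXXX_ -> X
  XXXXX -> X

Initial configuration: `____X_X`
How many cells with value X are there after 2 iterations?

5

X_XX__X
XXX_X_X
count of X: 5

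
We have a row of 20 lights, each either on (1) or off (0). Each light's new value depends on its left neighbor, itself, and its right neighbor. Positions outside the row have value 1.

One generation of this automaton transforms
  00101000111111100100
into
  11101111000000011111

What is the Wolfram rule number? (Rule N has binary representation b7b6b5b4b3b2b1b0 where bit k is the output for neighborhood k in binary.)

23

position 9: 111 → 0  (bit 7 = 0)
position 14: 110 → 0  (bit 6 = 0)
position 3: 101 → 0  (bit 5 = 0)
position 0: 100 → 1  (bit 4 = 1)
position 8: 011 → 0  (bit 3 = 0)
position 2: 010 → 1  (bit 2 = 1)
position 1: 001 → 1  (bit 1 = 1)
position 6: 000 → 1  (bit 0 = 1)
bits b7..b0 = 00010111 = 23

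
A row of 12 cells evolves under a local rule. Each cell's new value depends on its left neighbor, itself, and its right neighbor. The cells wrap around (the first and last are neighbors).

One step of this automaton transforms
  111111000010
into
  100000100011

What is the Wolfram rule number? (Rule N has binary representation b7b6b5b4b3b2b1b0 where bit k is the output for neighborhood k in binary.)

60

position 1: 111 → 0  (bit 7 = 0)
position 5: 110 → 0  (bit 6 = 0)
position 11: 101 → 1  (bit 5 = 1)
position 6: 100 → 1  (bit 4 = 1)
position 0: 011 → 1  (bit 3 = 1)
position 10: 010 → 1  (bit 2 = 1)
position 9: 001 → 0  (bit 1 = 0)
position 7: 000 → 0  (bit 0 = 0)
bits b7..b0 = 00111100 = 60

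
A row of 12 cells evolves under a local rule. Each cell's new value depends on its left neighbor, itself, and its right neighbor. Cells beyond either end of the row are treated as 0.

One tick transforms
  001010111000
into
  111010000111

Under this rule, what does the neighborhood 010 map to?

At position 2 the neighborhood is 010; the next row has 1 there.

1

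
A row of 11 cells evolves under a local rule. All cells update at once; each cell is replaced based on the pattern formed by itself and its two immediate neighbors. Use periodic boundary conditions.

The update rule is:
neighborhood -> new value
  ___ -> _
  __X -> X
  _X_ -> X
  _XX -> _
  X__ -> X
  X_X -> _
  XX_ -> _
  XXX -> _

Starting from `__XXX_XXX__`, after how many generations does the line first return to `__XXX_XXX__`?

4

_X_______X_
XXX_____XXX
___X___X___
__XXX_XXX__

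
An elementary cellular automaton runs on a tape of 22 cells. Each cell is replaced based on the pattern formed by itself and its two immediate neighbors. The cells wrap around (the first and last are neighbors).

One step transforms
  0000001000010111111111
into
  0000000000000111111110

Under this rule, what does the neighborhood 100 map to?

At position 0 the neighborhood is 100; the next row has 0 there.

0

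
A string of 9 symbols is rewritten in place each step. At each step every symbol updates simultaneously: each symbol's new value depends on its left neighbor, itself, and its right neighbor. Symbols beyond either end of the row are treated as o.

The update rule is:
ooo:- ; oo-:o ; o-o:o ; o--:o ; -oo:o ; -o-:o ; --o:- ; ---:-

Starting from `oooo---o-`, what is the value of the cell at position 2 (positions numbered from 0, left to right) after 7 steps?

o

---oo--oo
o--ooo-o-
oo-o-oooo
-ooooo---
oo---oo--
-oo--ooo-
oooo-o-oo
position 2 holds o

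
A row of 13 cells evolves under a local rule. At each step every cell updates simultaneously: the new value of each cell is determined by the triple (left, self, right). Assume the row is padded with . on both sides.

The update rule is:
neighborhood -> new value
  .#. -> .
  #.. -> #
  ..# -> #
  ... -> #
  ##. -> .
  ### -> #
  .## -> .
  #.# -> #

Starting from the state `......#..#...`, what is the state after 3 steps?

#.##.#.##.#.#

step 1: ######.##.###
step 2: .####.#..#.#.
step 3: #.##.#.##.#.#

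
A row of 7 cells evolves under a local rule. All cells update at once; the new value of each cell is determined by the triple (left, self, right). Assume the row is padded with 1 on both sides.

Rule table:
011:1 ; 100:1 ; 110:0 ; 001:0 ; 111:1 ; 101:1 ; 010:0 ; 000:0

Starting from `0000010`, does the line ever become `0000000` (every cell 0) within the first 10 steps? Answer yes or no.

no

1000001
0100001
1010001
0101001
1010101
0101011
1010111
0101111
1011111
0111111
step 10 is 0111111, still not uniform 0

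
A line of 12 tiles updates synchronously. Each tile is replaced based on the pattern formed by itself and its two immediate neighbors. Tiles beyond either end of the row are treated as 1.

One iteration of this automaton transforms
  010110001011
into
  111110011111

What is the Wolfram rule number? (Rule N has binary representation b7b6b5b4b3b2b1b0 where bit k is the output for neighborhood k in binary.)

position 11: 111 → 1  (bit 7 = 1)
position 4: 110 → 1  (bit 6 = 1)
position 0: 101 → 1  (bit 5 = 1)
position 5: 100 → 0  (bit 4 = 0)
position 3: 011 → 1  (bit 3 = 1)
position 1: 010 → 1  (bit 2 = 1)
position 7: 001 → 1  (bit 1 = 1)
position 6: 000 → 0  (bit 0 = 0)
bits b7..b0 = 11101110 = 238

238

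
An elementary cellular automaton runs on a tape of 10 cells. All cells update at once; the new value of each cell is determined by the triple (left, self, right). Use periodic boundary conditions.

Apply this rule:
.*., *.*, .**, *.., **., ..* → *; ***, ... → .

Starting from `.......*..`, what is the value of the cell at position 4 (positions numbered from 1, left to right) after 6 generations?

.

......***.
.....**.**
*...******
**.**.....
******...*
.....**.**
position 4 holds .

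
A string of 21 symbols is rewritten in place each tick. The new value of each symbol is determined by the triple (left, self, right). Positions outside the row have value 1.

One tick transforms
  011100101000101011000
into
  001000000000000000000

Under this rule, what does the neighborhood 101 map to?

0

At position 0 the neighborhood is 101; the next row has 0 there.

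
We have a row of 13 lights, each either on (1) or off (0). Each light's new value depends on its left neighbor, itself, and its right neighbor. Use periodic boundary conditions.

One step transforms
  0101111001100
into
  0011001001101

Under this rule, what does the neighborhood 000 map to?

At position 12 the neighborhood is 000; the next row has 1 there.

1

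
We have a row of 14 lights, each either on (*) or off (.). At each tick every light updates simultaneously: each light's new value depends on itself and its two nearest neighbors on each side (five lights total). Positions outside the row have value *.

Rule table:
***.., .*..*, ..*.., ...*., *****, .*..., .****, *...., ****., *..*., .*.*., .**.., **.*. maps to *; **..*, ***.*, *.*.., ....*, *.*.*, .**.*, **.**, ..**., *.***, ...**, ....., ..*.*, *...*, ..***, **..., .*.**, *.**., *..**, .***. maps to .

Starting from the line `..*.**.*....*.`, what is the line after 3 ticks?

....*.**.*.*..

tick 1: .*....*.**.*..
tick 2: *.**.*....*.*.
tick 3: ....*.**.*.*..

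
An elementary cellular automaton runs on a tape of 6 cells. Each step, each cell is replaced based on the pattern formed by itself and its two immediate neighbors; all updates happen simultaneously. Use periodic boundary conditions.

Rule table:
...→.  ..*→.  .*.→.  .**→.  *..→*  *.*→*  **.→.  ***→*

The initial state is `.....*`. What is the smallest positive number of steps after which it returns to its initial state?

step 1: *.....
step 2: .*....
step 3: ..*...
step 4: ...*..
step 5: ....*.
step 6: .....*

6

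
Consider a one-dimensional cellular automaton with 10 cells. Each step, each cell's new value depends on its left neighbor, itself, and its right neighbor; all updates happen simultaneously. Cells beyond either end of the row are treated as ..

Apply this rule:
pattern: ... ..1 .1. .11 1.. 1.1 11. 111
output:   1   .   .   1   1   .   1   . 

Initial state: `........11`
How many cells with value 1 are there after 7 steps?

1111111.11
1.....1.11
.1111...11
.1..111.11
..1.1.1.11
1.......11
.111111.11
count of 1: 8

8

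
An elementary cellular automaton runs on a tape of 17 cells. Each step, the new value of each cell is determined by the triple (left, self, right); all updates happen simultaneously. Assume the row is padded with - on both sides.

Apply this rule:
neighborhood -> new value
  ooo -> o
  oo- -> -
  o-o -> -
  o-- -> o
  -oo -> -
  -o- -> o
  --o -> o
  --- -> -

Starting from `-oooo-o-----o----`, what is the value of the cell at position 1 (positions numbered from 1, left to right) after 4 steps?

step 1: o-oo--oo---ooo---
step 2: o---oo--o-o-o-o--
step 3: oo-o--ooo-o-o-oo-
step 4: ---ooo-o--o-o---o
position 1 holds -

-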